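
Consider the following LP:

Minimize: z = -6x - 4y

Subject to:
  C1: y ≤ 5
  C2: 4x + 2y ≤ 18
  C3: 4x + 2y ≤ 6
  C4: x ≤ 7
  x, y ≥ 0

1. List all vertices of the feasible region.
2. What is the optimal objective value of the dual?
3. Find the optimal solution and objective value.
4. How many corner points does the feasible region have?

1. (0, 0), (1.5, 0), (0, 3)
2. -12 (by strong duality, equal to the primal optimum)
3. x = 0, y = 3, z = -12
4. 3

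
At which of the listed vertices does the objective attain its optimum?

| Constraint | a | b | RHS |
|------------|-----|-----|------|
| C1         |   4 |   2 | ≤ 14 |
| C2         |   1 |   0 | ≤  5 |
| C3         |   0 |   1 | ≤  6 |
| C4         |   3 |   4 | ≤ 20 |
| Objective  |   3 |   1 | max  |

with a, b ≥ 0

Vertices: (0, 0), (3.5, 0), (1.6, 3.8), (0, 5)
Evaluating z = 3a + b at each vertex:
  (0, 0): z = 0
  (3.5, 0): z = 10.5
  (1.6, 3.8): z = 8.6
  (0, 5): z = 5

The largest value is z = 10.5, attained at (3.5, 0).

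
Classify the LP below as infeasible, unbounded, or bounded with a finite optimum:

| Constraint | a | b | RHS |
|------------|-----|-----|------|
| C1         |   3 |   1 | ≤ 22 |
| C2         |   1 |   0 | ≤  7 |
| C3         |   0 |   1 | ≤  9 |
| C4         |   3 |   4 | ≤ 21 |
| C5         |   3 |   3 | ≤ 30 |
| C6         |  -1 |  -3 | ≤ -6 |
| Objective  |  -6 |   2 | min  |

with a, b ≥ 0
The point (7, 0) satisfies every constraint, so the LP is feasible; the constraints give a ≤ 7 and b ≤ 9, which with a, b ≥ 0 keep the feasible region inside a bounded box. A feasible, bounded LP attains a finite optimum at a vertex.

Feasible with finite optimum z* = -42 at (7, 0).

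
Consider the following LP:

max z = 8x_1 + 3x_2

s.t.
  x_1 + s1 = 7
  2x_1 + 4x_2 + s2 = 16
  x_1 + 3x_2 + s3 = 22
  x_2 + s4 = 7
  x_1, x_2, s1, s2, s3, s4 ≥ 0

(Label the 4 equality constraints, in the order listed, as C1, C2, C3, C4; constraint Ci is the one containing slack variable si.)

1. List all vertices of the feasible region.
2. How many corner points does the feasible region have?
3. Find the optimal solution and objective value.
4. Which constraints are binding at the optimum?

1. (0, 0), (7, 0), (7, 0.5), (0, 4)
2. 4
3. x_1 = 7, x_2 = 0.5, z = 57.5
4. C1, C2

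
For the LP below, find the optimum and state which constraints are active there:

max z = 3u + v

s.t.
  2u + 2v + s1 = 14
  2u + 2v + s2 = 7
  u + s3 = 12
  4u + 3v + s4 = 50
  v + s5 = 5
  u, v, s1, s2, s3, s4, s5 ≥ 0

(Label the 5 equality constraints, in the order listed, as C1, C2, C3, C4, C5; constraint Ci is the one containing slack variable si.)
Optimal: u = 3.5, v = 0
Binding: C2, v ≥ 0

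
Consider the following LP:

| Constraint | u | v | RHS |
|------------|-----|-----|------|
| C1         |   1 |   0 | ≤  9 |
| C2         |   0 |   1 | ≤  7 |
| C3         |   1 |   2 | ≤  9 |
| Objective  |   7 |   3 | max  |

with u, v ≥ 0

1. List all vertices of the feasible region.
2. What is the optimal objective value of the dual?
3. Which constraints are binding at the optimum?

1. (0, 0), (9, 0), (0, 4.5)
2. 63 (by strong duality, equal to the primal optimum)
3. C1, C3, v ≥ 0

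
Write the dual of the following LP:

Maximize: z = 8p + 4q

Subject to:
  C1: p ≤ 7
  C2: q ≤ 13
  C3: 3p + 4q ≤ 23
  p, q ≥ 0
Minimize: z = 7y1 + 13y2 + 23y3

Subject to:
  C1: -y1 - 3y3 ≤ -8
  C2: -y2 - 4y3 ≤ -4
  y1, y2, y3 ≥ 0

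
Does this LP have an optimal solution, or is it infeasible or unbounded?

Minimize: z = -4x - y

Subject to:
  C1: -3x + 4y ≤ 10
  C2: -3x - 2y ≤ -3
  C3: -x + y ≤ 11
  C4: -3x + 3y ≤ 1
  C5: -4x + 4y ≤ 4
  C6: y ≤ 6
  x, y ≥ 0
Feasible point: (1, 0) satisfies every constraint, so the LP is feasible.
Direction d = (1, 0): for each constraint row a, a·d ≤ 0 —
  (-3)(1) + (4)(0) = -3 ≤ 0
  (-3)(1) + (-2)(0) = -3 ≤ 0
  (-1)(1) + (1)(0) = -1 ≤ 0
  (-3)(1) + (3)(0) = -3 ≤ 0
  (-4)(1) + (4)(0) = -4 ≤ 0
  (0)(1) + (1)(0) = 0 ≤ 0
and d ≥ 0, so (1, 0) + t·d stays feasible for every t ≥ 0. Along this ray z = -4x - y changes by -4 per unit t, so z → −∞.

Unbounded — the objective can decrease without bound over the feasible region.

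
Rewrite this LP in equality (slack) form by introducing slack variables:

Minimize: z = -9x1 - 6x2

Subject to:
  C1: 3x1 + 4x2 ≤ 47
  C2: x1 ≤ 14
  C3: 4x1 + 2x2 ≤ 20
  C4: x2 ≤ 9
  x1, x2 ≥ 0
min z = -9x1 - 6x2

s.t.
  3x1 + 4x2 + s1 = 47
  x1 + s2 = 14
  4x1 + 2x2 + s3 = 20
  x2 + s4 = 9
  x1, x2, s1, s2, s3, s4 ≥ 0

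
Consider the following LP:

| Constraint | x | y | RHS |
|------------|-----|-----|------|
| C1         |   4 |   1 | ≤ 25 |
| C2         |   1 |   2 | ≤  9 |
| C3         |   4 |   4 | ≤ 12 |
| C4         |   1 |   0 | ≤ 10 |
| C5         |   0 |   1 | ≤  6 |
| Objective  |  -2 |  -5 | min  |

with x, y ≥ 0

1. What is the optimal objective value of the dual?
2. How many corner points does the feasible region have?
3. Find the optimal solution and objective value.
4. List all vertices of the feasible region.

1. -15 (by strong duality, equal to the primal optimum)
2. 3
3. x = 0, y = 3, z = -15
4. (0, 0), (3, 0), (0, 3)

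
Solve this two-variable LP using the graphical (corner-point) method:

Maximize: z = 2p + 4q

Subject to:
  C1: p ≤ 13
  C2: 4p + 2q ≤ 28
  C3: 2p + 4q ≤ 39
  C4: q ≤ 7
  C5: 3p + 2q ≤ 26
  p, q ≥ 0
Each vertex is the intersection of two constraint boundaries that also satisfies all remaining constraints:
  p = 0 and q = 0 → (0, 0)
  4p + 2q = 28 and q = 0 → (7, 0)
  4p + 2q = 28 and q = 7 → (3.5, 7)
  q = 7 and p = 0 → (0, 7)

Evaluating z = 2p + 4q at each vertex:
  (0, 0): z = 0
  (7, 0): z = 14
  (3.5, 7): z = 35
  (0, 7): z = 28

The maximum is at (3.5, 7) with z = 35.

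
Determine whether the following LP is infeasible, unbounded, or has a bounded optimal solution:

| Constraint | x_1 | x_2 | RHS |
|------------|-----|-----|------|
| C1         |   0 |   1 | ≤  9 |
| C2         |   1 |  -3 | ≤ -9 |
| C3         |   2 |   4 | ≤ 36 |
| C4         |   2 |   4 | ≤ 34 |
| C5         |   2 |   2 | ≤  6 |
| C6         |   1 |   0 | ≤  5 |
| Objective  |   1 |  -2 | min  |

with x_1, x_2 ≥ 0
The point (0, 3) satisfies every constraint, so the LP is feasible; the constraints give x_1 ≤ 5 and x_2 ≤ 9, which with x_1, x_2 ≥ 0 keep the feasible region inside a bounded box. A feasible, bounded LP attains a finite optimum at a vertex.

Evaluating z = x_1 - 2x_2 at each vertex:
  (0, 3): z = -6

Feasible with finite optimum z* = -6 at (0, 3).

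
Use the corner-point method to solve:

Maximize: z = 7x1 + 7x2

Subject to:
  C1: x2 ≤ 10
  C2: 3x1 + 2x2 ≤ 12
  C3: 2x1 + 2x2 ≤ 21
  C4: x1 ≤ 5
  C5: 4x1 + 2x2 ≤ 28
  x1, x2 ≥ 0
Each vertex is the intersection of two constraint boundaries that also satisfies all remaining constraints:
  x1 = 0 and x2 = 0 → (0, 0)
  3x1 + 2x2 = 12 and x2 = 0 → (4, 0)
  3x1 + 2x2 = 12 and x1 = 0 → (0, 6)

Evaluating z = 7x1 + 7x2 at each vertex:
  (0, 0): z = 0
  (4, 0): z = 28
  (0, 6): z = 42

The maximum is at (0, 6) with z = 42.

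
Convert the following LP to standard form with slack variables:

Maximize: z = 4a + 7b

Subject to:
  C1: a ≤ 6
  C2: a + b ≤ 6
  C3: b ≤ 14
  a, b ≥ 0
max z = 4a + 7b

s.t.
  a + s1 = 6
  a + b + s2 = 6
  b + s3 = 14
  a, b, s1, s2, s3 ≥ 0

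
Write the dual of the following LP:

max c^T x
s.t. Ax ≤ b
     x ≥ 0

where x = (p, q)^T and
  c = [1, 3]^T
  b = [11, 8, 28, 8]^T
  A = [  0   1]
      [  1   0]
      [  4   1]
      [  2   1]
Minimize: z = 11y1 + 8y2 + 28y3 + 8y4

Subject to:
  C1: -y2 - 4y3 - 2y4 ≤ -1
  C2: -y1 - y3 - y4 ≤ -3
  y1, y2, y3, y4 ≥ 0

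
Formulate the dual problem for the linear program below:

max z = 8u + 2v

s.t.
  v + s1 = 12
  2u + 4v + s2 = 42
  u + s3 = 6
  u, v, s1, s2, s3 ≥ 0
Minimize: z = 12y1 + 42y2 + 6y3

Subject to:
  C1: -2y2 - y3 ≤ -8
  C2: -y1 - 4y2 ≤ -2
  y1, y2, y3 ≥ 0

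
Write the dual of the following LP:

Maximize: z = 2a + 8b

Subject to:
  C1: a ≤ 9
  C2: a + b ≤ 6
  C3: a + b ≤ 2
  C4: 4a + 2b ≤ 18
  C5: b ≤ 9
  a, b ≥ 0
Minimize: z = 9y1 + 6y2 + 2y3 + 18y4 + 9y5

Subject to:
  C1: -y1 - y2 - y3 - 4y4 ≤ -2
  C2: -y2 - y3 - 2y4 - y5 ≤ -8
  y1, y2, y3, y4, y5 ≥ 0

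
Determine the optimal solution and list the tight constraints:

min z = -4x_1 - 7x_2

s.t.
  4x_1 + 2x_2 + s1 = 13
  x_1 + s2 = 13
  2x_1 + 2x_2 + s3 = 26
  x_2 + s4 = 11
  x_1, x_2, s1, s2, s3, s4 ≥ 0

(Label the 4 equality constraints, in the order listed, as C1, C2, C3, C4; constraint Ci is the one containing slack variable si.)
Optimal: x_1 = 0, x_2 = 6.5
Binding: C1, x_1 ≥ 0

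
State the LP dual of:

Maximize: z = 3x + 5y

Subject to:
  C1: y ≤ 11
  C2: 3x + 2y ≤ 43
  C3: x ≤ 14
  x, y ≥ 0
Minimize: z = 11y1 + 43y2 + 14y3

Subject to:
  C1: -3y2 - y3 ≤ -3
  C2: -y1 - 2y2 ≤ -5
  y1, y2, y3 ≥ 0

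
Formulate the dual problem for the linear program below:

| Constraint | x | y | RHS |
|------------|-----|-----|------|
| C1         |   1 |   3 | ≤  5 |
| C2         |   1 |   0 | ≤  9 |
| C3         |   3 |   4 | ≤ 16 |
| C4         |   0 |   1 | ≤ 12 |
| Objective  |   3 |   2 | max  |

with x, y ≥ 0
Minimize: z = 5y1 + 9y2 + 16y3 + 12y4

Subject to:
  C1: -y1 - y2 - 3y3 ≤ -3
  C2: -3y1 - 4y3 - y4 ≤ -2
  y1, y2, y3, y4 ≥ 0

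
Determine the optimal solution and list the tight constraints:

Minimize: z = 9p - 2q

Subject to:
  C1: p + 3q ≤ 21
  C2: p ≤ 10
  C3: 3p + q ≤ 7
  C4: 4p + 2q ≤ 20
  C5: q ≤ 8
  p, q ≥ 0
Optimal: p = 0, q = 7
Slack at optimum:
  C1: slack = 0 (binding)
  C2: slack = 10
  C3: slack = 0 (binding)
  C4: slack = 6
  C5: slack = 1
  p ≥ 0: p = 0 (binding)
  q ≥ 0: q = 7
Binding constraints: C1, C3, p ≥ 0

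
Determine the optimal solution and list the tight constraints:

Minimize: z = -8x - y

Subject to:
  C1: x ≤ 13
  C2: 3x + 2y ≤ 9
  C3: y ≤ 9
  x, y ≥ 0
Optimal: x = 3, y = 0
Binding: C2, y ≥ 0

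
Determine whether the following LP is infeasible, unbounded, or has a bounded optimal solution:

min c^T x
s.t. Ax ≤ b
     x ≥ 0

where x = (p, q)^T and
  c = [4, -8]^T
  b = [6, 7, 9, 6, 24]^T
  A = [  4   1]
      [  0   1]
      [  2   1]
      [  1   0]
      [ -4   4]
The point (0, 6) satisfies every constraint, so the LP is feasible; the constraints give p ≤ 6 and q ≤ 7, which with p, q ≥ 0 keep the feasible region inside a bounded box. A feasible, bounded LP attains a finite optimum at a vertex.

Bounded optimum: z* = -48 at (0, 6).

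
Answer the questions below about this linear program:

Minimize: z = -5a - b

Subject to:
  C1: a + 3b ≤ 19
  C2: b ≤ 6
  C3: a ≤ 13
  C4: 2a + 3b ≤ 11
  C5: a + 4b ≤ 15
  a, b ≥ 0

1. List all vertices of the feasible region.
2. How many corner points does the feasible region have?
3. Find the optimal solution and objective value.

1. (0, 0), (5.5, 0), (0, 3.667)
2. 3
3. a = 5.5, b = 0, z = -27.5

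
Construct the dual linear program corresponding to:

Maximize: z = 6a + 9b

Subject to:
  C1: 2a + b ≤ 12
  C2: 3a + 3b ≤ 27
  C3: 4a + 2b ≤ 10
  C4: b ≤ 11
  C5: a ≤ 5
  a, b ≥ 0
Minimize: z = 12y1 + 27y2 + 10y3 + 11y4 + 5y5

Subject to:
  C1: -2y1 - 3y2 - 4y3 - y5 ≤ -6
  C2: -y1 - 3y2 - 2y3 - y4 ≤ -9
  y1, y2, y3, y4, y5 ≥ 0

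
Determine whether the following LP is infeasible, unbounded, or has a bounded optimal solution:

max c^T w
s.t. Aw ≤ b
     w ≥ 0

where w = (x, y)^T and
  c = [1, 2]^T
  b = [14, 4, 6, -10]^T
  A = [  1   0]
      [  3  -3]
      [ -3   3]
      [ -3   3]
One constraint requires 3x - 3y ≤ 4, while the constraint -3x + 3y ≤ -10 is equivalent to 3x - 3y ≥ 10. Together they would need 10 ≤ 3x - 3y ≤ 4, which is impossible since 10 > 4. No point satisfies all constraints.

Infeasible: no point satisfies all constraints simultaneously.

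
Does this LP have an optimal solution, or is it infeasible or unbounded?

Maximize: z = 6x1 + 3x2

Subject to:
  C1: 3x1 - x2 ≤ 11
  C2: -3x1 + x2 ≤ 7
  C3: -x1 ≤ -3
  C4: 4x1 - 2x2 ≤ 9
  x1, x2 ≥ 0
Feasible point: (3, 2) satisfies every constraint, so the LP is feasible.
Direction d = (1, 3): for each constraint row a, a·d ≤ 0 —
  (3)(1) + (-1)(3) = 0 ≤ 0
  (-3)(1) + (1)(3) = 0 ≤ 0
  (-1)(1) + (0)(3) = -1 ≤ 0
  (4)(1) + (-2)(3) = -2 ≤ 0
and d ≥ 0, so (3, 2) + t·d stays feasible for every t ≥ 0. Along this ray z = 6x1 + 3x2 changes by 15 per unit t, so z → +∞.

Unbounded — the objective can increase without bound over the feasible region.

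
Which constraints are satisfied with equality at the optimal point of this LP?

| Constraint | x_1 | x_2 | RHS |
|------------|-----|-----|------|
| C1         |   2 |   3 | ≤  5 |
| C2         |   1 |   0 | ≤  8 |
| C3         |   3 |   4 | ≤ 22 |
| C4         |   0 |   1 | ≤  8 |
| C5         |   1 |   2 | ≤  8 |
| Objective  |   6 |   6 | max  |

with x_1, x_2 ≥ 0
Optimal: x_1 = 2.5, x_2 = 0
Binding: C1, x_2 ≥ 0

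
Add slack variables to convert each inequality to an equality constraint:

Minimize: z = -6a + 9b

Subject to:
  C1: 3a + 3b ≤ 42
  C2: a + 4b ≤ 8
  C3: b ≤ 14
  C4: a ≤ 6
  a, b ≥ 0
min z = -6a + 9b

s.t.
  3a + 3b + s1 = 42
  a + 4b + s2 = 8
  b + s3 = 14
  a + s4 = 6
  a, b, s1, s2, s3, s4 ≥ 0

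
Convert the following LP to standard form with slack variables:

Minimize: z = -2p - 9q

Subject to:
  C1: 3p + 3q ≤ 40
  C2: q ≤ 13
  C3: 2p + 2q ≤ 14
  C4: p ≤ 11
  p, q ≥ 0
min z = -2p - 9q

s.t.
  3p + 3q + s1 = 40
  q + s2 = 13
  2p + 2q + s3 = 14
  p + s4 = 11
  p, q, s1, s2, s3, s4 ≥ 0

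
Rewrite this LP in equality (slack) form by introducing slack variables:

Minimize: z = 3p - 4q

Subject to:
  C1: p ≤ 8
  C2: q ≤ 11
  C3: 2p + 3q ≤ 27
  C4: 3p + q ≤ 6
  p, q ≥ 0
min z = 3p - 4q

s.t.
  p + s1 = 8
  q + s2 = 11
  2p + 3q + s3 = 27
  3p + q + s4 = 6
  p, q, s1, s2, s3, s4 ≥ 0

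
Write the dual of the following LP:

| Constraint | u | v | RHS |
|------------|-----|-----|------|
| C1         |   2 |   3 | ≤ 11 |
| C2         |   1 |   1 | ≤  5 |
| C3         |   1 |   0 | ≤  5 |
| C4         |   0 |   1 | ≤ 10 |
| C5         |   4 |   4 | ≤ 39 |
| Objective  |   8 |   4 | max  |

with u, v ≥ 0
Minimize: z = 11y1 + 5y2 + 5y3 + 10y4 + 39y5

Subject to:
  C1: -2y1 - y2 - y3 - 4y5 ≤ -8
  C2: -3y1 - y2 - y4 - 4y5 ≤ -4
  y1, y2, y3, y4, y5 ≥ 0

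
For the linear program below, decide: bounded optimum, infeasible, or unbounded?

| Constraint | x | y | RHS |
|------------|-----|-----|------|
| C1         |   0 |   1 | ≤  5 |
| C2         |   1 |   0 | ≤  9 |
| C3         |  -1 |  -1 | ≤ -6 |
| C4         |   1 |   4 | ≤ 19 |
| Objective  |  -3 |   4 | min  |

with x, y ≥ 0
The point (9, 0) satisfies every constraint, so the LP is feasible; the constraints give x ≤ 9 and y ≤ 5, which with x, y ≥ 0 keep the feasible region inside a bounded box. A feasible, bounded LP attains a finite optimum at a vertex.

Evaluating z = -3x + 4y at each vertex:
  (6, 0): z = -18
  (9, 0): z = -27
  (9, 2.5): z = -17
  (1.667, 4.333): z = 12.33

Bounded optimum: z* = -27 at (9, 0).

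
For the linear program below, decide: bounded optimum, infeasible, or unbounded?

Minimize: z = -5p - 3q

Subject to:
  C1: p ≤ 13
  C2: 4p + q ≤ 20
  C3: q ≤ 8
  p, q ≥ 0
The point (3, 8) satisfies every constraint, so the LP is feasible; the constraints give p ≤ 13 and q ≤ 8, which with p, q ≥ 0 keep the feasible region inside a bounded box. A feasible, bounded LP attains a finite optimum at a vertex.

Feasible with finite optimum z* = -39 at (3, 8).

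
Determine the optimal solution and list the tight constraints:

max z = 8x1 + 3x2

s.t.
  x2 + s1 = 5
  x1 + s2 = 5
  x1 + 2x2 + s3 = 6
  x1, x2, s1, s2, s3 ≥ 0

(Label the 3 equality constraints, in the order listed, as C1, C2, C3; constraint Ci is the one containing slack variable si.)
Optimal: x1 = 5, x2 = 0.5
Slack at optimum:
  C1: slack = 4.5
  C2: slack = 0 (binding)
  C3: slack = 0 (binding)
  x1 ≥ 0: x1 = 5
  x2 ≥ 0: x2 = 0.5
Binding constraints: C2, C3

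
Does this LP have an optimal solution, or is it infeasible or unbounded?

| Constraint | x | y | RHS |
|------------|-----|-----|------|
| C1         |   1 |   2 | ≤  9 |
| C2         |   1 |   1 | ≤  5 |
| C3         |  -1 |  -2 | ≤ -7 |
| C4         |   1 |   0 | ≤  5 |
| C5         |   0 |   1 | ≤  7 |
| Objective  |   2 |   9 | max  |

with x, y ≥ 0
The point (0, 4.5) satisfies every constraint, so the LP is feasible; the constraints give x ≤ 5 and y ≤ 7, which with x, y ≥ 0 keep the feasible region inside a bounded box. A feasible, bounded LP attains a finite optimum at a vertex.

The LP has an optimal solution: (0, 4.5) with z = 40.5.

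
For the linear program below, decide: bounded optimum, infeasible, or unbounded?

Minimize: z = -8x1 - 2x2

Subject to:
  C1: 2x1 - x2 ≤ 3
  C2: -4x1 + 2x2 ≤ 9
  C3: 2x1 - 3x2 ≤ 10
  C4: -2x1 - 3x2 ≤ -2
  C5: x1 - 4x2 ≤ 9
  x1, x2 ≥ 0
Feasible point: (0, 1) satisfies every constraint, so the LP is feasible.
Direction d = (1, 2): for each constraint row a, a·d ≤ 0 —
  (2)(1) + (-1)(2) = 0 ≤ 0
  (-4)(1) + (2)(2) = 0 ≤ 0
  (2)(1) + (-3)(2) = -4 ≤ 0
  (-2)(1) + (-3)(2) = -8 ≤ 0
  (1)(1) + (-4)(2) = -7 ≤ 0
and d ≥ 0, so (0, 1) + t·d stays feasible for every t ≥ 0. Along this ray z = -8x1 - 2x2 changes by -12 per unit t, so z → −∞.

The LP is unbounded; z can be made arbitrarily small.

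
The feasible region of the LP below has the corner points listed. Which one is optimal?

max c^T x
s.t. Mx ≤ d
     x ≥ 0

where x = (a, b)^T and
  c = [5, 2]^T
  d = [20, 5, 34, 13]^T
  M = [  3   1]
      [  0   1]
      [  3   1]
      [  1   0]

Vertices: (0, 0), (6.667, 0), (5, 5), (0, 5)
Evaluating z = 5a + 2b at each vertex:
  (0, 0): z = 0
  (6.667, 0): z = 33.33
  (5, 5): z = 35
  (0, 5): z = 10

The largest value is z = 35, attained at (5, 5).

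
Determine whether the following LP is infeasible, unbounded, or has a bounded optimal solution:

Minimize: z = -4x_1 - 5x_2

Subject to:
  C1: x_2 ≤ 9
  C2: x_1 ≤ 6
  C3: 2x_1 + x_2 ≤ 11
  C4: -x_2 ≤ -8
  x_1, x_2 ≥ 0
The point (1, 9) satisfies every constraint, so the LP is feasible; the constraints give x_1 ≤ 6 and x_2 ≤ 9, which with x_1, x_2 ≥ 0 keep the feasible region inside a bounded box. A feasible, bounded LP attains a finite optimum at a vertex.

Evaluating z = -4x_1 - 5x_2 at each vertex:
  (0, 8): z = -40
  (1.5, 8): z = -46
  (1, 9): z = -49
  (0, 9): z = -45

Feasible with finite optimum z* = -49 at (1, 9).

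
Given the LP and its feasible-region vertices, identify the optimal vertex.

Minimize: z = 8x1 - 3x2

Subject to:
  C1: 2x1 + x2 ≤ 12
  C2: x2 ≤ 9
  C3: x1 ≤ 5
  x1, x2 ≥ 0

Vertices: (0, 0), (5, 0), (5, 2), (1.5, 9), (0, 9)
(0, 9) with z = -27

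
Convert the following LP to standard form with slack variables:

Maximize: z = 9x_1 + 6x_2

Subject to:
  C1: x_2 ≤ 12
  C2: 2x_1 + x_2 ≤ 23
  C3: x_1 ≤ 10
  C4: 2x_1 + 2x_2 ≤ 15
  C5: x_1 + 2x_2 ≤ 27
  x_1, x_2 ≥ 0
max z = 9x_1 + 6x_2

s.t.
  x_2 + s1 = 12
  2x_1 + x_2 + s2 = 23
  x_1 + s3 = 10
  2x_1 + 2x_2 + s4 = 15
  x_1 + 2x_2 + s5 = 27
  x_1, x_2, s1, s2, s3, s4, s5 ≥ 0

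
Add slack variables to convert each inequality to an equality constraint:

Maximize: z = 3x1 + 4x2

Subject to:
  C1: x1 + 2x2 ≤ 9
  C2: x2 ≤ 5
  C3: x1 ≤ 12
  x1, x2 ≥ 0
max z = 3x1 + 4x2

s.t.
  x1 + 2x2 + s1 = 9
  x2 + s2 = 5
  x1 + s3 = 12
  x1, x2, s1, s2, s3 ≥ 0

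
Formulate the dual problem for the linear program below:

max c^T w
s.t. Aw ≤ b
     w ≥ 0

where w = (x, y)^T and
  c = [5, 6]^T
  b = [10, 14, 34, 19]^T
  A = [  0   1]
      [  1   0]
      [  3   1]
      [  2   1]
Minimize: z = 10y1 + 14y2 + 34y3 + 19y4

Subject to:
  C1: -y2 - 3y3 - 2y4 ≤ -5
  C2: -y1 - y3 - y4 ≤ -6
  y1, y2, y3, y4 ≥ 0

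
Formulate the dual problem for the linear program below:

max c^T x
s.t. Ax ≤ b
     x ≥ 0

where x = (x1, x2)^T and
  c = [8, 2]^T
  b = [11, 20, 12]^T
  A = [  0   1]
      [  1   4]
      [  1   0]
Minimize: z = 11y1 + 20y2 + 12y3

Subject to:
  C1: -y2 - y3 ≤ -8
  C2: -y1 - 4y2 ≤ -2
  y1, y2, y3 ≥ 0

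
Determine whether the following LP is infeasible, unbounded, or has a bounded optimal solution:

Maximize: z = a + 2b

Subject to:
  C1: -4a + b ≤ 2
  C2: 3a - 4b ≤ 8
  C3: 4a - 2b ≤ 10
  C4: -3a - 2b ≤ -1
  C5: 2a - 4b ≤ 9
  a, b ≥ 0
Feasible point: (0, 1) satisfies every constraint, so the LP is feasible.
Direction d = (1, 4): for each constraint row a, a·d ≤ 0 —
  (-4)(1) + (1)(4) = 0 ≤ 0
  (3)(1) + (-4)(4) = -13 ≤ 0
  (4)(1) + (-2)(4) = -4 ≤ 0
  (-3)(1) + (-2)(4) = -11 ≤ 0
  (2)(1) + (-4)(4) = -14 ≤ 0
and d ≥ 0, so (0, 1) + t·d stays feasible for every t ≥ 0. Along this ray z = a + 2b changes by 9 per unit t, so z → +∞.

Unbounded — the objective can increase without bound over the feasible region.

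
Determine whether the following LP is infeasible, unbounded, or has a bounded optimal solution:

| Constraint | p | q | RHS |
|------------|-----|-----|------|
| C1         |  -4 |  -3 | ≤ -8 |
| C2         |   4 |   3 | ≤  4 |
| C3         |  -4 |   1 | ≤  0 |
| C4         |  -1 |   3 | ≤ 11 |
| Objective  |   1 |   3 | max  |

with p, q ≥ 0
C2 requires 4p + 3q ≤ 4, while C1 (-4p - 3q ≤ -8) is equivalent to 4p + 3q ≥ 8. Together they would need 8 ≤ 4p + 3q ≤ 4, which is impossible since 8 > 4. No point satisfies all constraints.

The feasible region is empty; the LP is infeasible.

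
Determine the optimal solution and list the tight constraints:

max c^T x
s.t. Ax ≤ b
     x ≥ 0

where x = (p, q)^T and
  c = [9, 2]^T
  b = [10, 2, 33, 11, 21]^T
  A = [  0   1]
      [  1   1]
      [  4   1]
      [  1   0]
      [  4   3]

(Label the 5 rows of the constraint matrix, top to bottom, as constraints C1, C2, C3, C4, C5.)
Optimal: p = 2, q = 0
Slack at optimum:
  C1: slack = 10
  C2: slack = 0 (binding)
  C3: slack = 25
  C4: slack = 9
  C5: slack = 13
  p ≥ 0: p = 2
  q ≥ 0: q = 0 (binding)
Binding constraints: C2, q ≥ 0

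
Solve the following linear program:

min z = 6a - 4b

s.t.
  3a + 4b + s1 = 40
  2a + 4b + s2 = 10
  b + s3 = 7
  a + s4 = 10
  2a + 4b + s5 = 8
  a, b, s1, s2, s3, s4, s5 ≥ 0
Each vertex is the intersection of two constraint boundaries that also satisfies all remaining constraints:
  a = 0 and b = 0 → (0, 0)
  2a + 4b = 8 and b = 0 → (4, 0)
  2a + 4b = 8 and a = 0 → (0, 2)

Evaluating z = 6a - 4b at each vertex:
  (0, 0): z = 0
  (4, 0): z = 24
  (0, 2): z = -8

The minimum is at (0, 2) with z = -8.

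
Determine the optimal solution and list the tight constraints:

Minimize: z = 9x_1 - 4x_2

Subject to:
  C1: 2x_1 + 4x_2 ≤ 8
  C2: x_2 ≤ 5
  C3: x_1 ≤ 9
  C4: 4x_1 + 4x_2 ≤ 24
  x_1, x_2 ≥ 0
Optimal: x_1 = 0, x_2 = 2
Slack at optimum:
  C1: slack = 0 (binding)
  C2: slack = 3
  C3: slack = 9
  C4: slack = 16
  x_1 ≥ 0: x_1 = 0 (binding)
  x_2 ≥ 0: x_2 = 2
Binding constraints: C1, x_1 ≥ 0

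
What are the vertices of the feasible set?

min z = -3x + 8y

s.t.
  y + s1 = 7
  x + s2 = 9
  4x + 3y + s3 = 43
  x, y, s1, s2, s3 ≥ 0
Each vertex is the intersection of two constraint boundaries that also satisfies all remaining constraints:
  x = 0 and y = 0 → (0, 0)
  x = 9 and y = 0 → (9, 0)
  x = 9 and 4x + 3y = 43 → (9, 2.333)
  y = 7 and 4x + 3y = 43 → (5.5, 7)
  y = 7 and x = 0 → (0, 7)

Vertices: (0, 0), (9, 0), (9, 2.333), (5.5, 7), (0, 7)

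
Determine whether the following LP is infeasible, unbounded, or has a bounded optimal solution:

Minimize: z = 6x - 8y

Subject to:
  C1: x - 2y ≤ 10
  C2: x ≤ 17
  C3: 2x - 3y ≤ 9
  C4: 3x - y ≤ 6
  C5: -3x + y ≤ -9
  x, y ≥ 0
C4 requires 3x - y ≤ 6, while C5 (-3x + y ≤ -9) is equivalent to 3x - y ≥ 9. Together they would need 9 ≤ 3x - y ≤ 6, which is impossible since 9 > 6. No point satisfies all constraints.

Infeasible — the constraint set is empty.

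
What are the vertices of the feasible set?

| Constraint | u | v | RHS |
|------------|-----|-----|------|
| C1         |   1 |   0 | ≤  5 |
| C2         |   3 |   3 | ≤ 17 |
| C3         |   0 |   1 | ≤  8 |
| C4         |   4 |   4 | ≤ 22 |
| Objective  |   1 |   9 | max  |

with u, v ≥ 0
Each vertex is the intersection of two constraint boundaries that also satisfies all remaining constraints:
  u = 0 and v = 0 → (0, 0)
  u = 5 and v = 0 → (5, 0)
  u = 5 and 4u + 4v = 22 → (5, 0.5)
  4u + 4v = 22 and u = 0 → (0, 5.5)

Vertices: (0, 0), (5, 0), (5, 0.5), (0, 5.5)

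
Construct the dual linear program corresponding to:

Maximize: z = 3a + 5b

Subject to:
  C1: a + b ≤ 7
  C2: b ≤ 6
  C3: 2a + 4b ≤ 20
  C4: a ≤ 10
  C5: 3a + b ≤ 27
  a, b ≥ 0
Minimize: z = 7y1 + 6y2 + 20y3 + 10y4 + 27y5

Subject to:
  C1: -y1 - 2y3 - y4 - 3y5 ≤ -3
  C2: -y1 - y2 - 4y3 - y5 ≤ -5
  y1, y2, y3, y4, y5 ≥ 0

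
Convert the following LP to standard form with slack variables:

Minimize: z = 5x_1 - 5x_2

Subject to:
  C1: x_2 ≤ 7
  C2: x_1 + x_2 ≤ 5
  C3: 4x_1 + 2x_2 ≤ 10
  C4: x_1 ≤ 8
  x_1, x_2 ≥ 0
min z = 5x_1 - 5x_2

s.t.
  x_2 + s1 = 7
  x_1 + x_2 + s2 = 5
  4x_1 + 2x_2 + s3 = 10
  x_1 + s4 = 8
  x_1, x_2, s1, s2, s3, s4 ≥ 0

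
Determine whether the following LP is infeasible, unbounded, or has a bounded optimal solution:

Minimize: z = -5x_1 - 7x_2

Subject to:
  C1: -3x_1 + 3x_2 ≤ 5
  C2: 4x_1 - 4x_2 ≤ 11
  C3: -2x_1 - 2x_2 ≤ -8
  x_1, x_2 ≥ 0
Feasible point: (2, 2) satisfies every constraint, so the LP is feasible.
Direction d = (1, 1): for each constraint row a, a·d ≤ 0 —
  (-3)(1) + (3)(1) = 0 ≤ 0
  (4)(1) + (-4)(1) = 0 ≤ 0
  (-2)(1) + (-2)(1) = -4 ≤ 0
and d ≥ 0, so (2, 2) + t·d stays feasible for every t ≥ 0. Along this ray z = -5x_1 - 7x_2 changes by -12 per unit t, so z → −∞.

The LP is unbounded; z can be made arbitrarily small.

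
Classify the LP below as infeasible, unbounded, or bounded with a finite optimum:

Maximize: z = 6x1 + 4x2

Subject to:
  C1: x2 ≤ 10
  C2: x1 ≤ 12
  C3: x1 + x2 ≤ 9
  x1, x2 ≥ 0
The point (9, 0) satisfies every constraint, so the LP is feasible; the constraints give x1 ≤ 12 and x2 ≤ 10, which with x1, x2 ≥ 0 keep the feasible region inside a bounded box. A feasible, bounded LP attains a finite optimum at a vertex.

Evaluating z = 6x1 + 4x2 at each vertex:
  (0, 0): z = 0
  (9, 0): z = 54
  (0, 9): z = 36

Feasible with finite optimum z* = 54 at (9, 0).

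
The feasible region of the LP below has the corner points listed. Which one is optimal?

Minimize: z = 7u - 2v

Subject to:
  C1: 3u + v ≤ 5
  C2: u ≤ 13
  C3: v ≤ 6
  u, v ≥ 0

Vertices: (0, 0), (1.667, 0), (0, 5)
Evaluating z = 7u - 2v at each vertex:
  (0, 0): z = 0
  (1.667, 0): z = 11.67
  (0, 5): z = -10

The smallest value is z = -10, attained at (0, 5).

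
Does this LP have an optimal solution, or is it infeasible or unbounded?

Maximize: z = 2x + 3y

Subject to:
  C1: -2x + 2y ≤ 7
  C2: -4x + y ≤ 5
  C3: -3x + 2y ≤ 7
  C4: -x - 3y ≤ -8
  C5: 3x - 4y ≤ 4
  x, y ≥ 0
Feasible point: (0, 3) satisfies every constraint, so the LP is feasible.
Direction d = (1, 1): for each constraint row a, a·d ≤ 0 —
  (-2)(1) + (2)(1) = 0 ≤ 0
  (-4)(1) + (1)(1) = -3 ≤ 0
  (-3)(1) + (2)(1) = -1 ≤ 0
  (-1)(1) + (-3)(1) = -4 ≤ 0
  (3)(1) + (-4)(1) = -1 ≤ 0
and d ≥ 0, so (0, 3) + t·d stays feasible for every t ≥ 0. Along this ray z = 2x + 3y changes by 5 per unit t, so z → +∞.

Unbounded: there is a feasible ray along which z → +∞.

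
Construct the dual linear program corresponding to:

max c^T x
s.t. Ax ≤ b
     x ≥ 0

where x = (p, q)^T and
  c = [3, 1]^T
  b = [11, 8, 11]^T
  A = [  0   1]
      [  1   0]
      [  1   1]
Minimize: z = 11y1 + 8y2 + 11y3

Subject to:
  C1: -y2 - y3 ≤ -3
  C2: -y1 - y3 ≤ -1
  y1, y2, y3 ≥ 0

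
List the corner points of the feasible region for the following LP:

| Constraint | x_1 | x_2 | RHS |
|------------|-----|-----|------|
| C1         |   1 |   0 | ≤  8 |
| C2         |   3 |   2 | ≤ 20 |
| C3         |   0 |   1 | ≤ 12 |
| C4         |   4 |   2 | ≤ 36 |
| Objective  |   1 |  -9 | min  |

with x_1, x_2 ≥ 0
Each vertex is the intersection of two constraint boundaries that also satisfies all remaining constraints:
  x_1 = 0 and x_2 = 0 → (0, 0)
  3x_1 + 2x_2 = 20 and x_2 = 0 → (6.667, 0)
  3x_1 + 2x_2 = 20 and x_1 = 0 → (0, 10)

Vertices: (0, 0), (6.667, 0), (0, 10)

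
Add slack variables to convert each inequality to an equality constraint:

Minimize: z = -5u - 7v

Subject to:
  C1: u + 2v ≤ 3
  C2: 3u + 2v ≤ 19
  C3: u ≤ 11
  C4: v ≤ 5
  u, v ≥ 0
min z = -5u - 7v

s.t.
  u + 2v + s1 = 3
  3u + 2v + s2 = 19
  u + s3 = 11
  v + s4 = 5
  u, v, s1, s2, s3, s4 ≥ 0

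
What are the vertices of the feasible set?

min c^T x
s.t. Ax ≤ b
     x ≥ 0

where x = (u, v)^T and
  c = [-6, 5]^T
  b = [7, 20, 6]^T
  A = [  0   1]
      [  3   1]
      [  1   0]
Each vertex is the intersection of two constraint boundaries that also satisfies all remaining constraints:
  u = 0 and v = 0 → (0, 0)
  u = 6 and v = 0 → (6, 0)
  3u + v = 20 and u = 6 → (6, 2)
  v = 7 and 3u + v = 20 → (4.333, 7)
  v = 7 and u = 0 → (0, 7)

Vertices: (0, 0), (6, 0), (6, 2), (4.333, 7), (0, 7)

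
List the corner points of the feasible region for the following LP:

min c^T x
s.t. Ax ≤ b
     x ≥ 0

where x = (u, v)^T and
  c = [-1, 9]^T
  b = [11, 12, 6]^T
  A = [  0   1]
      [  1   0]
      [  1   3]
Each vertex is the intersection of two constraint boundaries that also satisfies all remaining constraints:
  u = 0 and v = 0 → (0, 0)
  u + 3v = 6 and v = 0 → (6, 0)
  u + 3v = 6 and u = 0 → (0, 2)

Vertices: (0, 0), (6, 0), (0, 2)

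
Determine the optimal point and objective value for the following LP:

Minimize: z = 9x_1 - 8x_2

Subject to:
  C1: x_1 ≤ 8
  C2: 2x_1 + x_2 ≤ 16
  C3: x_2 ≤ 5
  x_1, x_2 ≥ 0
Each vertex is the intersection of two constraint boundaries that also satisfies all remaining constraints:
  x_1 = 0 and x_2 = 0 → (0, 0)
  x_1 = 8 and 2x_1 + x_2 = 16 → (8, 0)
  2x_1 + x_2 = 16 and x_2 = 5 → (5.5, 5)
  x_2 = 5 and x_1 = 0 → (0, 5)

Evaluating z = 9x_1 - 8x_2 at each vertex:
  (0, 0): z = 0
  (8, 0): z = 72
  (5.5, 5): z = 9.5
  (0, 5): z = -40

The minimum is at (0, 5) with z = -40.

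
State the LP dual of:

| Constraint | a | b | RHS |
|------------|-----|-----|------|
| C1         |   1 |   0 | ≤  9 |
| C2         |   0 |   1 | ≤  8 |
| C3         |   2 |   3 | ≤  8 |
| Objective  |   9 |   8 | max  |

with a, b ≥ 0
Minimize: z = 9y1 + 8y2 + 8y3

Subject to:
  C1: -y1 - 2y3 ≤ -9
  C2: -y2 - 3y3 ≤ -8
  y1, y2, y3 ≥ 0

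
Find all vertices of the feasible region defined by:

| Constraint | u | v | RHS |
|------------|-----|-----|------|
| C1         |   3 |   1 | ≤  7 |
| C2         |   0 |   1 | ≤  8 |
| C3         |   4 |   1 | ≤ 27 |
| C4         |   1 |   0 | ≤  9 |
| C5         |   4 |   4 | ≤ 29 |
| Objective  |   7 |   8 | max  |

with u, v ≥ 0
Each vertex is the intersection of two constraint boundaries that also satisfies all remaining constraints:
  u = 0 and v = 0 → (0, 0)
  3u + v = 7 and v = 0 → (2.333, 0)
  3u + v = 7 and u = 0 → (0, 7)

Vertices: (0, 0), (2.333, 0), (0, 7)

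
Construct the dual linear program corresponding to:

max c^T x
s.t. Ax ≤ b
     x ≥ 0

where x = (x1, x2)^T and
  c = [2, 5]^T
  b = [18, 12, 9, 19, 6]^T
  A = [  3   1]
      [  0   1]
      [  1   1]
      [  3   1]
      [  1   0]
Minimize: z = 18y1 + 12y2 + 9y3 + 19y4 + 6y5

Subject to:
  C1: -3y1 - y3 - 3y4 - y5 ≤ -2
  C2: -y1 - y2 - y3 - y4 ≤ -5
  y1, y2, y3, y4, y5 ≥ 0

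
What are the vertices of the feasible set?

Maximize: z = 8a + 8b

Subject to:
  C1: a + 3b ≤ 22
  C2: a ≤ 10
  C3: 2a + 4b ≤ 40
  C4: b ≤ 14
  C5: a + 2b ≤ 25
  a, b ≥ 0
Each vertex is the intersection of two constraint boundaries that also satisfies all remaining constraints:
  a = 0 and b = 0 → (0, 0)
  a = 10 and b = 0 → (10, 0)
  a + 3b = 22 and a = 10 → (10, 4)
  a + 3b = 22 and a = 0 → (0, 7.333)

Vertices: (0, 0), (10, 0), (10, 4), (0, 7.333)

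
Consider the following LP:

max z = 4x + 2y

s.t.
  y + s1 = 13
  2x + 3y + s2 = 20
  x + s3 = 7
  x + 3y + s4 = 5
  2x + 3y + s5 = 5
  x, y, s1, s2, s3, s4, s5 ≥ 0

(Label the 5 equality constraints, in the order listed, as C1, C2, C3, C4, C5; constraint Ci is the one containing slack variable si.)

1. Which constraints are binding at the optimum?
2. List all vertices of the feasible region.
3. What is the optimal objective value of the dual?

1. C5, y ≥ 0
2. (0, 0), (2.5, 0), (0, 1.667)
3. 10 (by strong duality, equal to the primal optimum)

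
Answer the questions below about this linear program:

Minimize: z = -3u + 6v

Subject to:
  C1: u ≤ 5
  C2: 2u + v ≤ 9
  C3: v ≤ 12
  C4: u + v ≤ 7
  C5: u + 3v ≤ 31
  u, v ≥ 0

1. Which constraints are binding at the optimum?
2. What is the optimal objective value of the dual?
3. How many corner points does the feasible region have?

1. C2, v ≥ 0
2. -13.5 (by strong duality, equal to the primal optimum)
3. 4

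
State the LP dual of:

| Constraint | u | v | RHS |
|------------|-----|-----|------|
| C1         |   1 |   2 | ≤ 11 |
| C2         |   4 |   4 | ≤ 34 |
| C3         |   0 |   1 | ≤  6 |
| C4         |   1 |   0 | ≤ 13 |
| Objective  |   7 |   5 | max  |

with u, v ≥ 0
Minimize: z = 11y1 + 34y2 + 6y3 + 13y4

Subject to:
  C1: -y1 - 4y2 - y4 ≤ -7
  C2: -2y1 - 4y2 - y3 ≤ -5
  y1, y2, y3, y4 ≥ 0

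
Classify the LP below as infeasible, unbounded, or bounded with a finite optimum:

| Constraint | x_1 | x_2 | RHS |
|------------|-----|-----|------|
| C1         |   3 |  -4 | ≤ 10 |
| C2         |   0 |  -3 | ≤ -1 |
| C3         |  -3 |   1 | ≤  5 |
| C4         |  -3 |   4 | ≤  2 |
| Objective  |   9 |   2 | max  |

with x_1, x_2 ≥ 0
Feasible point: (1, 1) satisfies every constraint, so the LP is feasible.
Direction d = (4, 3): for each constraint row a, a·d ≤ 0 —
  (3)(4) + (-4)(3) = 0 ≤ 0
  (0)(4) + (-3)(3) = -9 ≤ 0
  (-3)(4) + (1)(3) = -9 ≤ 0
  (-3)(4) + (4)(3) = 0 ≤ 0
and d ≥ 0, so (1, 1) + t·d stays feasible for every t ≥ 0. Along this ray z = 9x_1 + 2x_2 changes by 42 per unit t, so z → +∞.

The LP is unbounded; z can be made arbitrarily large.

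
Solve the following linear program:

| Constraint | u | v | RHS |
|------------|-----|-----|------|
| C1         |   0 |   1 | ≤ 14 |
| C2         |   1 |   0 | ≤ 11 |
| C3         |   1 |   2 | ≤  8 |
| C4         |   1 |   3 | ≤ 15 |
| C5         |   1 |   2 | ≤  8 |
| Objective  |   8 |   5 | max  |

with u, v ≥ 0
Each vertex is the intersection of two constraint boundaries that also satisfies all remaining constraints:
  u = 0 and v = 0 → (0, 0)
  u + 2v = 8 and v = 0 → (8, 0)
  u + 2v = 8 and u = 0 → (0, 4)

Evaluating z = 8u + 5v at each vertex:
  (0, 0): z = 0
  (8, 0): z = 64
  (0, 4): z = 20

The maximum is at (8, 0) with z = 64.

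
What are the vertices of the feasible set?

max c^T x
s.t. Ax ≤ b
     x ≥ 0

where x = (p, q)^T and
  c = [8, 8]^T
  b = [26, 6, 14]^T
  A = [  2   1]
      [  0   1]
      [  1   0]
Each vertex is the intersection of two constraint boundaries that also satisfies all remaining constraints:
  p = 0 and q = 0 → (0, 0)
  2p + q = 26 and q = 0 → (13, 0)
  2p + q = 26 and q = 6 → (10, 6)
  q = 6 and p = 0 → (0, 6)

Vertices: (0, 0), (13, 0), (10, 6), (0, 6)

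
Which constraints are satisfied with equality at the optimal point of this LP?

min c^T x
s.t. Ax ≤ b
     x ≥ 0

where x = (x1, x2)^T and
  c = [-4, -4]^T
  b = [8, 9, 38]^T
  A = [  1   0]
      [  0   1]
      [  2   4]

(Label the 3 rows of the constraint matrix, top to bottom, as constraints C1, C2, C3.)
Optimal: x1 = 8, x2 = 5.5
Binding: C1, C3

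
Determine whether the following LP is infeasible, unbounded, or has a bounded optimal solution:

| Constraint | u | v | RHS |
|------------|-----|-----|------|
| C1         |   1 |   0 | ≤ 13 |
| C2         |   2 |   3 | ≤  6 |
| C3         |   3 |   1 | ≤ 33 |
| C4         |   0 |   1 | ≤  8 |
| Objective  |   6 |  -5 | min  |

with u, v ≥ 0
The point (0, 2) satisfies every constraint, so the LP is feasible; the constraints give u ≤ 13 and v ≤ 8, which with u, v ≥ 0 keep the feasible region inside a bounded box. A feasible, bounded LP attains a finite optimum at a vertex.

Evaluating z = 6u - 5v at each vertex:
  (0, 0): z = 0
  (3, 0): z = 18
  (0, 2): z = -10

The LP has an optimal solution: (0, 2) with z = -10.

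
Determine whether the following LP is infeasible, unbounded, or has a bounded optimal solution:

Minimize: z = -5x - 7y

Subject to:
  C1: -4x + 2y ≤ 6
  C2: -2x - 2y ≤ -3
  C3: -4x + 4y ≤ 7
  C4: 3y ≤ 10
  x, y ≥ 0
Feasible point: (1, 1) satisfies every constraint, so the LP is feasible.
Direction d = (1, 0): for each constraint row a, a·d ≤ 0 —
  (-4)(1) + (2)(0) = -4 ≤ 0
  (-2)(1) + (-2)(0) = -2 ≤ 0
  (-4)(1) + (4)(0) = -4 ≤ 0
  (0)(1) + (3)(0) = 0 ≤ 0
and d ≥ 0, so (1, 1) + t·d stays feasible for every t ≥ 0. Along this ray z = -5x - 7y changes by -5 per unit t, so z → −∞.

Unbounded: there is a feasible ray along which z → −∞.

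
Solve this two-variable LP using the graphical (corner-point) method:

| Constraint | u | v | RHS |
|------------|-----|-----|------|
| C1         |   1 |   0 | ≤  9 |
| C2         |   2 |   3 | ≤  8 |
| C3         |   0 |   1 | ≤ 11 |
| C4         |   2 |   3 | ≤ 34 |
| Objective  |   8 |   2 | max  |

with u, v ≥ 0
Each vertex is the intersection of two constraint boundaries that also satisfies all remaining constraints:
  u = 0 and v = 0 → (0, 0)
  2u + 3v = 8 and v = 0 → (4, 0)
  2u + 3v = 8 and u = 0 → (0, 2.667)

Evaluating z = 8u + 2v at each vertex:
  (0, 0): z = 0
  (4, 0): z = 32
  (0, 2.667): z = 5.333

The maximum is at (4, 0) with z = 32.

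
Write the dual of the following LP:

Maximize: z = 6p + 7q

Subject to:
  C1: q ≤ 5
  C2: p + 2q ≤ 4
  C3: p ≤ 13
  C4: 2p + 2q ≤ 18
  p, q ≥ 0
Minimize: z = 5y1 + 4y2 + 13y3 + 18y4

Subject to:
  C1: -y2 - y3 - 2y4 ≤ -6
  C2: -y1 - 2y2 - 2y4 ≤ -7
  y1, y2, y3, y4 ≥ 0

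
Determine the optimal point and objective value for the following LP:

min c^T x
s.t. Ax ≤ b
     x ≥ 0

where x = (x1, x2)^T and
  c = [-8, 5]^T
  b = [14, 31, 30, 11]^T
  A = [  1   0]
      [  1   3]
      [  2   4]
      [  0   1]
Each vertex is the intersection of two constraint boundaries that also satisfies all remaining constraints:
  x1 = 0 and x2 = 0 → (0, 0)
  x1 = 14 and x2 = 0 → (14, 0)
  x1 = 14 and 2x1 + 4x2 = 30 → (14, 0.5)
  2x1 + 4x2 = 30 and x1 = 0 → (0, 7.5)

Evaluating z = -8x1 + 5x2 at each vertex:
  (0, 0): z = 0
  (14, 0): z = -112
  (14, 0.5): z = -109.5
  (0, 7.5): z = 37.5

The minimum is at (14, 0) with z = -112.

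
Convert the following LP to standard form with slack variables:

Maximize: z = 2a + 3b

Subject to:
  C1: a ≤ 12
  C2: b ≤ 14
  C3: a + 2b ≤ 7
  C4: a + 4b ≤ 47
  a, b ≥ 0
max z = 2a + 3b

s.t.
  a + s1 = 12
  b + s2 = 14
  a + 2b + s3 = 7
  a + 4b + s4 = 47
  a, b, s1, s2, s3, s4 ≥ 0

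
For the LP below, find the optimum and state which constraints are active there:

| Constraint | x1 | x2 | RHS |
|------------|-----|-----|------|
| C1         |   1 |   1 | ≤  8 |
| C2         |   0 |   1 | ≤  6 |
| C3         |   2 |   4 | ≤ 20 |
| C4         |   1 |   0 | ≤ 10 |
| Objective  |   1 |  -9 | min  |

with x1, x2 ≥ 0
Optimal: x1 = 0, x2 = 5
Binding: C3, x1 ≥ 0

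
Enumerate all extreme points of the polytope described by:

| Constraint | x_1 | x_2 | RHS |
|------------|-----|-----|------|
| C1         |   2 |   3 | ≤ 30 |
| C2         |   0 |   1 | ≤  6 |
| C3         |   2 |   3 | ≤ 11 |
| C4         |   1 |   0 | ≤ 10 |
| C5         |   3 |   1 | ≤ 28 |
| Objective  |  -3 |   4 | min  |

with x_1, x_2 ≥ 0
Each vertex is the intersection of two constraint boundaries that also satisfies all remaining constraints:
  x_1 = 0 and x_2 = 0 → (0, 0)
  2x_1 + 3x_2 = 11 and x_2 = 0 → (5.5, 0)
  2x_1 + 3x_2 = 11 and x_1 = 0 → (0, 3.667)

Vertices: (0, 0), (5.5, 0), (0, 3.667)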